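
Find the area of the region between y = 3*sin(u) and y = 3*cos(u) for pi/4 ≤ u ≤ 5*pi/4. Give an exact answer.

On [pi/4, 5*pi/4], (3*sin(u)) - (3*cos(u)) = 3*sin(u) - 3*cos(u) is ≥ 0 throughout, so the area is a single integral of |3*sin(u) - 3*cos(u)|.
∫[pi/4,5*pi/4] (3*sin(u) - 3*cos(u)) du = 6*sqrt(2).

6*sqrt(2)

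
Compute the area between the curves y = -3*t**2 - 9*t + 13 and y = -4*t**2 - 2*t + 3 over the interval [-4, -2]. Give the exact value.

242/3

On [-4, -2], (-3*t**2 - 9*t + 13) - (-4*t**2 - 2*t + 3) = t**2 - 7*t + 10 is ≥ 0 throughout, so the area is a single integral of |t**2 - 7*t + 10|.
∫[-4,-2] (t**2 - 7*t + 10) dt = 242/3.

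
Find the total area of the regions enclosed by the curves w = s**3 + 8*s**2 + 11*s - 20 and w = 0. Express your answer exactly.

Set the curves equal: s**3 + 8*s**2 + 11*s - 20 = 0, so s**3 + 8*s**2 + 11*s - 20 = 0, which factors as (s - 1)*(s + 4)*(s + 5) = 0. The curves meet at s = -5, -4, 1.
On [-5, -4], w = s**3 + 8*s**2 + 11*s - 20 is on top; that piece has area ∫[-5,-4] (s**3 + 8*s**2 + 11*s - 20) ds = 11/12.
On [-4, 1], w = 0 is on top; that piece has area ∫[-4,1] (-(s**3 + 8*s**2 + 11*s - 20)) ds = 875/12.
Total enclosed area = 11/12 + 875/12 = 443/6.

443/6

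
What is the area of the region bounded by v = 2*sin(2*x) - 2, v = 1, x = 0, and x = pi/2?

-2 + 3*pi/2

On [0, pi/2], (2*sin(2*x) - 2) - (1) = 2*sin(2*x) - 3 is ≤ 0 throughout, so the area is a single integral of |2*sin(2*x) - 3|.
∫[0,pi/2] (2*sin(2*x) - 3) dx = 2 - 3*pi/2; the area of that piece is -2 + 3*pi/2.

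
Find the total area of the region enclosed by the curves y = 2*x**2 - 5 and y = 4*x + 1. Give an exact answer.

64/3

Set the curves equal: 2*x**2 - 5 = 4*x + 1, so 2*x**2 - 4*x - 6 = 0, which factors as 2*(x - 3)*(x + 1) = 0. The curves meet at x = -1, 3.
On [-1, 3], y = 4*x + 1 is on top; that piece has area ∫[-1,3] (-(2*x**2 - 4*x - 6)) dx = 64/3.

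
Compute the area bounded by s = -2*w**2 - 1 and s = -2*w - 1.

Both boundary curves give s as a function of w, so integrate with respect to w. Setting them equal: -2*w**2 + 2*w = 0, i.e. -2*w*(w - 1) = 0, so they meet at w = 0, 1.
For w in [0, 1], s = -2*w**2 - 1 is on the right; area = ∫[0,1] (-2*w**2 + 2*w) dw = 1/3.

1/3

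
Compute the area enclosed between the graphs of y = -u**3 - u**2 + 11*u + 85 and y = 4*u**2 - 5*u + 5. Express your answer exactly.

Set the curves equal: -u**3 - u**2 + 11*u + 85 = 4*u**2 - 5*u + 5, so -u**3 - 5*u**2 + 16*u + 80 = 0, which factors as -(u - 4)*(u + 4)*(u + 5) = 0. The curves meet at u = -5, -4, 4.
On [-5, -4], y = 4*u**2 - 5*u + 5 is on top; that piece has area ∫[-5,-4] (-(-u**3 - 5*u**2 + 16*u + 80)) du = 17/12.
On [-4, 4], y = -u**3 - u**2 + 11*u + 85 is on top; that piece has area ∫[-4,4] (-u**3 - 5*u**2 + 16*u + 80) du = 1280/3.
Total enclosed area = 17/12 + 1280/3 = 5137/12.

5137/12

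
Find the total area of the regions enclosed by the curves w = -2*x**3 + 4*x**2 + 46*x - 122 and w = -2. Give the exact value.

Set the curves equal: -2*x**3 + 4*x**2 + 46*x - 122 = -2, so -2*x**3 + 4*x**2 + 46*x - 120 = 0, which factors as -2*(x - 4)*(x - 3)*(x + 5) = 0. The curves meet at x = -5, 3, 4.
On [-5, 3], w = -2 is on top; that piece has area ∫[-5,3] (-(-2*x**3 + 4*x**2 + 46*x - 120)) dx = 2560/3.
On [3, 4], w = -2*x**3 + 4*x**2 + 46*x - 122 is on top; that piece has area ∫[3,4] (-2*x**3 + 4*x**2 + 46*x - 120) dx = 17/6.
Total enclosed area = 2560/3 + 17/6 = 5137/6.

5137/6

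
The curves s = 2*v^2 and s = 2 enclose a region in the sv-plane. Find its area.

Both boundary curves give s as a function of v, so integrate with respect to v. Setting them equal: 2*v^2 - 2 = 0, i.e. 2*(v - 1)*(v + 1) = 0, so they meet at v = -1, 1.
For v in [-1, 1], s = 2*v^2 is on the left; area = ∫[-1,1] (-(2*v^2 - 2)) dv = 8/3.

8/3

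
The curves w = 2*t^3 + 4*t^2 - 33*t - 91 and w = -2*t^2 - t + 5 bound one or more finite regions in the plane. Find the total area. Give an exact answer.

517

Set the curves equal: 2*t^3 + 4*t^2 - 33*t - 91 = -2*t^2 - t + 5, so 2*t^3 + 6*t^2 - 32*t - 96 = 0, which factors as 2*(t - 4)*(t + 3)*(t + 4) = 0. The curves meet at t = -4, -3, 4.
On [-4, -3], w = 2*t^3 + 4*t^2 - 33*t - 91 is on top; that piece has area ∫[-4,-3] (2*t^3 + 6*t^2 - 32*t - 96) dt = 5/2.
On [-3, 4], w = -2*t^2 - t + 5 is on top; that piece has area ∫[-3,4] (-(2*t^3 + 6*t^2 - 32*t - 96)) dt = 1029/2.
Total enclosed area = 5/2 + 1029/2 = 517.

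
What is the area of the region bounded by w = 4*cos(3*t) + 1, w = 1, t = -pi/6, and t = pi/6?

8/3

On [-pi/6, pi/6], (4*cos(3*t) + 1) - (1) = 4*cos(3*t) is ≥ 0 throughout, so the area is a single integral of |4*cos(3*t)|.
∫[-pi/6,pi/6] (4*cos(3*t)) dt = 8/3.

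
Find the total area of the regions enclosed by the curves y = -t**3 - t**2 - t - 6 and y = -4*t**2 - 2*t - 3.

8

Set the curves equal: -t**3 - t**2 - t - 6 = -4*t**2 - 2*t - 3, so -t**3 + 3*t**2 + t - 3 = 0, which factors as -(t - 3)*(t - 1)*(t + 1) = 0. The curves meet at t = -1, 1, 3.
On [-1, 1], y = -4*t**2 - 2*t - 3 is on top; that piece has area ∫[-1,1] (-(-t**3 + 3*t**2 + t - 3)) dt = 4.
On [1, 3], y = -t**3 - t**2 - t - 6 is on top; that piece has area ∫[1,3] (-t**3 + 3*t**2 + t - 3) dt = 4.
Total enclosed area = 4 + 4 = 8.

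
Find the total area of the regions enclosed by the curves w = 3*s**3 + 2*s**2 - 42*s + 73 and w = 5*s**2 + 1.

1741/4

Set the curves equal: 3*s**3 + 2*s**2 - 42*s + 73 = 5*s**2 + 1, so 3*s**3 - 3*s**2 - 42*s + 72 = 0, which factors as 3*(s - 3)*(s - 2)*(s + 4) = 0. The curves meet at s = -4, 2, 3.
On [-4, 2], w = 3*s**3 + 2*s**2 - 42*s + 73 is on top; that piece has area ∫[-4,2] (3*s**3 - 3*s**2 - 42*s + 72) ds = 432.
On [2, 3], w = 5*s**2 + 1 is on top; that piece has area ∫[2,3] (-(3*s**3 - 3*s**2 - 42*s + 72)) ds = 13/4.
Total enclosed area = 432 + 13/4 = 1741/4.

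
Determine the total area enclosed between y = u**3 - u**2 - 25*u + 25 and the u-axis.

1012/3

The curve meets the u-axis where u**3 - u**2 - 25*u + 25 = 0, i.e. (u - 5)*(u - 1)*(u + 5) = 0, at u = -5, 1, 5.
On [-5, 1] the curve lies above the axis; ∫[-5,1] (u**3 - u**2 - 25*u + 25) du = 252, giving area 252.
On [1, 5] the curve lies below the axis; ∫[1,5] (u**3 - u**2 - 25*u + 25) du = -256/3, giving area 256/3.
Total area = 252 + 256/3 = 1012/3.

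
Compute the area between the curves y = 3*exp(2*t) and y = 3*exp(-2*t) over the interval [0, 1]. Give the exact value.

-3 + 3*exp(-2)/2 + 3*exp(2)/2

On [0, 1], (3*exp(2*t)) - (3*exp(-2*t)) = 3*exp(2*t) - 3*exp(-2*t) is ≥ 0 throughout, so the area is a single integral of |3*exp(2*t) - 3*exp(-2*t)|.
∫[0,1] (3*exp(2*t) - 3*exp(-2*t)) dt = -3 + 3*exp(-2)/2 + 3*exp(2)/2.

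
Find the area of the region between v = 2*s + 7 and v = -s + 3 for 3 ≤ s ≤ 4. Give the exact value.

29/2

On [3, 4], (2*s + 7) - (-s + 3) = 3*s + 4 is ≥ 0 throughout, so the area is a single integral of |3*s + 4|.
∫[3,4] (3*s + 4) ds = 29/2.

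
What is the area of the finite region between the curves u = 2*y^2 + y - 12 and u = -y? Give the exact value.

125/3

Both boundary curves give u as a function of y, so integrate with respect to y. Setting them equal: 2*y^2 + 2*y - 12 = 0, i.e. 2*(y - 2)*(y + 3) = 0, so they meet at y = -3, 2.
For y in [-3, 2], u = 2*y^2 + y - 12 is on the left; area = ∫[-3,2] (-(2*y^2 + 2*y - 12)) dy = 125/3.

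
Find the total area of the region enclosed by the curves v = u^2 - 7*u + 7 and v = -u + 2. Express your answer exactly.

32/3

Set the curves equal: u^2 - 7*u + 7 = -u + 2, so u^2 - 6*u + 5 = 0, which factors as (u - 5)*(u - 1) = 0. The curves meet at u = 1, 5.
On [1, 5], v = -u + 2 is on top; that piece has area ∫[1,5] (-(u^2 - 6*u + 5)) du = 32/3.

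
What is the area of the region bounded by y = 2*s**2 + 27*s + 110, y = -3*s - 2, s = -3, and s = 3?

On [-3, 3], (2*s**2 + 27*s + 110) - (-3*s - 2) = 2*s**2 + 30*s + 112 is ≥ 0 throughout, so the area is a single integral of |2*s**2 + 30*s + 112|.
∫[-3,3] (2*s**2 + 30*s + 112) ds = 708.

708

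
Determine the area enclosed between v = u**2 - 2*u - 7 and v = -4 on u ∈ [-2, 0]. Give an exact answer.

4

The difference (u**2 - 2*u - 7) - (-4) = u**2 - 2*u - 3 changes sign at u = -1 inside [-2, 0], so split the integral there.
∫[-2,-1] (u**2 - 2*u - 3) du = 7/3.
∫[-1,0] (u**2 - 2*u - 3) du = -5/3; the area of that piece is 5/3.
Total area = 7/3 + 5/3 = 4.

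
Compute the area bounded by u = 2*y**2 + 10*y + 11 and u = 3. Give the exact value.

9

Both boundary curves give u as a function of y, so integrate with respect to y. Setting them equal: 2*y**2 + 10*y + 8 = 0, i.e. 2*(y + 1)*(y + 4) = 0, so they meet at y = -4, -1.
For y in [-4, -1], u = 2*y**2 + 10*y + 11 is on the left; area = ∫[-4,-1] (-(2*y**2 + 10*y + 8)) dy = 9.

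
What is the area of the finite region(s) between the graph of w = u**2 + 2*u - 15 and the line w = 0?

256/3

The curve meets the u-axis where u**2 + 2*u - 15 = 0, i.e. (u - 3)*(u + 5) = 0, at u = -5, 3.
On [-5, 3] the curve lies below the axis; ∫[-5,3] (u**2 + 2*u - 15) du = -256/3, giving area 256/3.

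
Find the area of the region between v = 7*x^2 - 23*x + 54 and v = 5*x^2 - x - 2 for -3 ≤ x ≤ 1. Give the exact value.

992/3

On [-3, 1], (7*x^2 - 23*x + 54) - (5*x^2 - x - 2) = 2*x^2 - 22*x + 56 is ≥ 0 throughout, so the area is a single integral of |2*x^2 - 22*x + 56|.
∫[-3,1] (2*x^2 - 22*x + 56) dx = 992/3.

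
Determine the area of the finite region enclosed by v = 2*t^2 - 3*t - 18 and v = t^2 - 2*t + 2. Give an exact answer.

Set the curves equal: 2*t^2 - 3*t - 18 = t^2 - 2*t + 2, so t^2 - t - 20 = 0, which factors as (t - 5)*(t + 4) = 0. The curves meet at t = -4, 5.
On [-4, 5], v = t^2 - 2*t + 2 is on top; that piece has area ∫[-4,5] (-(t^2 - t - 20)) dt = 243/2.

243/2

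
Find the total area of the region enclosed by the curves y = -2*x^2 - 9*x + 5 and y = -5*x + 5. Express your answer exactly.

8/3

Set the curves equal: -2*x^2 - 9*x + 5 = -5*x + 5, so -2*x^2 - 4*x = 0, which factors as -2*x*(x + 2) = 0. The curves meet at x = -2, 0.
On [-2, 0], y = -2*x^2 - 9*x + 5 is on top; that piece has area ∫[-2,0] (-2*x^2 - 4*x) dx = 8/3.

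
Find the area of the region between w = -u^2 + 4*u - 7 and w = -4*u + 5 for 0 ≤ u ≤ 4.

The difference (-u^2 + 4*u - 7) - (-4*u + 5) = -u^2 + 8*u - 12 changes sign at u = 2 inside [0, 4], so split the integral there.
∫[0,2] (-u^2 + 8*u - 12) du = -32/3; the area of that piece is 32/3.
∫[2,4] (-u^2 + 8*u - 12) du = 16/3.
Total area = 32/3 + 16/3 = 16.

16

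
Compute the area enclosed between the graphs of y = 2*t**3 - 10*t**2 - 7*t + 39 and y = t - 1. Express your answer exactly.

Set the curves equal: 2*t**3 - 10*t**2 - 7*t + 39 = t - 1, so 2*t**3 - 10*t**2 - 8*t + 40 = 0, which factors as 2*(t - 5)*(t - 2)*(t + 2) = 0. The curves meet at t = -2, 2, 5.
On [-2, 2], y = 2*t**3 - 10*t**2 - 7*t + 39 is on top; that piece has area ∫[-2,2] (2*t**3 - 10*t**2 - 8*t + 40) dt = 320/3.
On [2, 5], y = t - 1 is on top; that piece has area ∫[2,5] (-(2*t**3 - 10*t**2 - 8*t + 40)) dt = 99/2.
Total enclosed area = 320/3 + 99/2 = 937/6.

937/6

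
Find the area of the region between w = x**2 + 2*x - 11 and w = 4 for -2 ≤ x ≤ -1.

47/3

On [-2, -1], (x**2 + 2*x - 11) - (4) = x**2 + 2*x - 15 is ≤ 0 throughout, so the area is a single integral of |x**2 + 2*x - 15|.
∫[-2,-1] (x**2 + 2*x - 15) dx = -47/3; the area of that piece is 47/3.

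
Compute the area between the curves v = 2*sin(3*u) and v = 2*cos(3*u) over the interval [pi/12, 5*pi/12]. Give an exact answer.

On [pi/12, 5*pi/12], (2*sin(3*u)) - (2*cos(3*u)) = 2*sin(3*u) - 2*cos(3*u) is ≥ 0 throughout, so the area is a single integral of |2*sin(3*u) - 2*cos(3*u)|.
∫[pi/12,5*pi/12] (2*sin(3*u) - 2*cos(3*u)) du = 4*sqrt(2)/3.

4*sqrt(2)/3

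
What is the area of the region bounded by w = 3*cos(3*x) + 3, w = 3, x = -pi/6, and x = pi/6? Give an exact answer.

2

On [-pi/6, pi/6], (3*cos(3*x) + 3) - (3) = 3*cos(3*x) is ≥ 0 throughout, so the area is a single integral of |3*cos(3*x)|.
∫[-pi/6,pi/6] (3*cos(3*x)) dx = 2.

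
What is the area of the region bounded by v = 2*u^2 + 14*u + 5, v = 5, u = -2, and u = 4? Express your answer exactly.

The difference (2*u^2 + 14*u + 5) - (5) = 2*u^2 + 14*u changes sign at u = 0 inside [-2, 4], so split the integral there.
∫[-2,0] (2*u^2 + 14*u) du = -68/3; the area of that piece is 68/3.
∫[0,4] (2*u^2 + 14*u) du = 464/3.
Total area = 68/3 + 464/3 = 532/3.

532/3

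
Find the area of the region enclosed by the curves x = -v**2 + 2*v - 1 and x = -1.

Both boundary curves give x as a function of v, so integrate with respect to v. Setting them equal: -v**2 + 2*v = 0, i.e. -v*(v - 2) = 0, so they meet at v = 0, 2.
For v in [0, 2], x = -v**2 + 2*v - 1 is on the right; area = ∫[0,2] (-v**2 + 2*v) dv = 4/3.

4/3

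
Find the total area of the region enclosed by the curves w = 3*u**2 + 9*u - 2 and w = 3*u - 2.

4

Set the curves equal: 3*u**2 + 9*u - 2 = 3*u - 2, so 3*u**2 + 6*u = 0, which factors as 3*u*(u + 2) = 0. The curves meet at u = -2, 0.
On [-2, 0], w = 3*u - 2 is on top; that piece has area ∫[-2,0] (-(3*u**2 + 6*u)) du = 4.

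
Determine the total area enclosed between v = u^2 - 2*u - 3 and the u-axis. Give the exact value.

32/3

The curve meets the u-axis where u^2 - 2*u - 3 = 0, i.e. (u - 3)*(u + 1) = 0, at u = -1, 3.
On [-1, 3] the curve lies below the axis; ∫[-1,3] (u^2 - 2*u - 3) du = -32/3, giving area 32/3.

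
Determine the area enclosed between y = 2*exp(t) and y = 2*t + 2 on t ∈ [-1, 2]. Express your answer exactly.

-9 - 2*exp(-1) + 2*exp(2)

On [-1, 2], (2*exp(t)) - (2*t + 2) = -2*t + 2*exp(t) - 2 is ≥ 0 throughout, so the area is a single integral of |-2*t + 2*exp(t) - 2|.
∫[-1,2] (-2*t + 2*exp(t) - 2) dt = -9 - 2*exp(-1) + 2*exp(2).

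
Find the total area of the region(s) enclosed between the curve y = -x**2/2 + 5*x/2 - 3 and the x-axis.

1/12

The curve meets the x-axis where -x**2/2 + 5*x/2 - 3 = 0, i.e. -(x - 3)*(x - 2)/2 = 0, at x = 2, 3.
On [2, 3] the curve lies above the axis; ∫[2,3] (-x**2/2 + 5*x/2 - 3) dx = 1/12, giving area 1/12.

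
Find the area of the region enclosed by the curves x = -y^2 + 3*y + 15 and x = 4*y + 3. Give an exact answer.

Both boundary curves give x as a function of y, so integrate with respect to y. Setting them equal: -y^2 - y + 12 = 0, i.e. -(y - 3)*(y + 4) = 0, so they meet at y = -4, 3.
For y in [-4, 3], x = -y^2 + 3*y + 15 is on the right; area = ∫[-4,3] (-y^2 - y + 12) dy = 343/6.

343/6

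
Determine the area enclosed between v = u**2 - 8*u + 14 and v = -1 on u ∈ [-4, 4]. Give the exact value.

164

The difference (u**2 - 8*u + 14) - (-1) = u**2 - 8*u + 15 changes sign at u = 3 inside [-4, 4], so split the integral there.
∫[-4,3] (u**2 - 8*u + 15) du = 490/3.
∫[3,4] (u**2 - 8*u + 15) du = -2/3; the area of that piece is 2/3.
Total area = 490/3 + 2/3 = 164.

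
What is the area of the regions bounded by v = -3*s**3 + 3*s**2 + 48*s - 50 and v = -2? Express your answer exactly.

863/2

Set the curves equal: -3*s**3 + 3*s**2 + 48*s - 50 = -2, so -3*s**3 + 3*s**2 + 48*s - 48 = 0, which factors as -3*(s - 4)*(s - 1)*(s + 4) = 0. The curves meet at s = -4, 1, 4.
On [-4, 1], v = -2 is on top; that piece has area ∫[-4,1] (-(-3*s**3 + 3*s**2 + 48*s - 48)) ds = 1375/4.
On [1, 4], v = -3*s**3 + 3*s**2 + 48*s - 50 is on top; that piece has area ∫[1,4] (-3*s**3 + 3*s**2 + 48*s - 48) ds = 351/4.
Total enclosed area = 1375/4 + 351/4 = 863/2.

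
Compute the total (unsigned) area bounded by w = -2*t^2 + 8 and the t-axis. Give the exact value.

64/3

The curve meets the t-axis where -2*t^2 + 8 = 0, i.e. -2*(t - 2)*(t + 2) = 0, at t = -2, 2.
On [-2, 2] the curve lies above the axis; ∫[-2,2] (-2*t^2 + 8) dt = 64/3, giving area 64/3.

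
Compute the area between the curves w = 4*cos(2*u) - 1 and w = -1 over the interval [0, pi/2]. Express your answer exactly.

The difference (4*cos(2*u) - 1) - (-1) = 4*cos(2*u) changes sign at u = pi/4 inside [0, pi/2], so split the integral there.
∫[0,pi/4] (4*cos(2*u)) du = 2.
∫[pi/4,pi/2] (4*cos(2*u)) du = -2; the area of that piece is 2.
Total area = 2 + 2 = 4.

4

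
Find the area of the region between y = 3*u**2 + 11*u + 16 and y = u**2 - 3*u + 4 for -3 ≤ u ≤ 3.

412/3

The difference (3*u**2 + 11*u + 16) - (u**2 - 3*u + 4) = 2*u**2 + 14*u + 12 changes sign at u = -1 inside [-3, 3], so split the integral there.
∫[-3,-1] (2*u**2 + 14*u + 12) du = -44/3; the area of that piece is 44/3.
∫[-1,3] (2*u**2 + 14*u + 12) du = 368/3.
Total area = 44/3 + 368/3 = 412/3.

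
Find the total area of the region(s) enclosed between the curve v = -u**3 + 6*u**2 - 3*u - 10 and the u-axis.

The curve meets the u-axis where -u**3 + 6*u**2 - 3*u - 10 = 0, i.e. -(u - 5)*(u - 2)*(u + 1) = 0, at u = -1, 2, 5.
On [-1, 2] the curve lies below the axis; ∫[-1,2] (-u**3 + 6*u**2 - 3*u - 10) du = -81/4, giving area 81/4.
On [2, 5] the curve lies above the axis; ∫[2,5] (-u**3 + 6*u**2 - 3*u - 10) du = 81/4, giving area 81/4.
Total area = 81/4 + 81/4 = 81/2.

81/2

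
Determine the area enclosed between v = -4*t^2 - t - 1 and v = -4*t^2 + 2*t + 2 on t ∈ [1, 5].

On [1, 5], (-4*t^2 - t - 1) - (-4*t^2 + 2*t + 2) = -3*t - 3 is ≤ 0 throughout, so the area is a single integral of |-3*t - 3|.
∫[1,5] (-3*t - 3) dt = -48; the area of that piece is 48.

48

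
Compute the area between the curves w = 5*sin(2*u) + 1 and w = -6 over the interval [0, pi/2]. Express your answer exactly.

On [0, pi/2], (5*sin(2*u) + 1) - (-6) = 5*sin(2*u) + 7 is ≥ 0 throughout, so the area is a single integral of |5*sin(2*u) + 7|.
∫[0,pi/2] (5*sin(2*u) + 7) du = 5 + 7*pi/2.

5 + 7*pi/2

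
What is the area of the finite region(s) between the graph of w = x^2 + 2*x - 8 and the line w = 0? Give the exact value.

36

The curve meets the x-axis where x^2 + 2*x - 8 = 0, i.e. (x - 2)*(x + 4) = 0, at x = -4, 2.
On [-4, 2] the curve lies below the axis; ∫[-4,2] (x^2 + 2*x - 8) dx = -36, giving area 36.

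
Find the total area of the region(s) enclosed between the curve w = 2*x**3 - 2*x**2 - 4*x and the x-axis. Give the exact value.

The curve meets the x-axis where 2*x**3 - 2*x**2 - 4*x = 0, i.e. 2*x*(x - 2)*(x + 1) = 0, at x = -1, 0, 2.
On [-1, 0] the curve lies above the axis; ∫[-1,0] (2*x**3 - 2*x**2 - 4*x) dx = 5/6, giving area 5/6.
On [0, 2] the curve lies below the axis; ∫[0,2] (2*x**3 - 2*x**2 - 4*x) dx = -16/3, giving area 16/3.
Total area = 5/6 + 16/3 = 37/6.

37/6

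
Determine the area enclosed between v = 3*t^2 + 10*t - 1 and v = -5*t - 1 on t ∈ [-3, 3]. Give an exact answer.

The difference (3*t^2 + 10*t - 1) - (-5*t - 1) = 3*t^2 + 15*t changes sign at t = 0 inside [-3, 3], so split the integral there.
∫[-3,0] (3*t^2 + 15*t) dt = -81/2; the area of that piece is 81/2.
∫[0,3] (3*t^2 + 15*t) dt = 189/2.
Total area = 81/2 + 189/2 = 135.

135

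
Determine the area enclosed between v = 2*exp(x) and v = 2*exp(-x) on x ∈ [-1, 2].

The difference (2*exp(x)) - (2*exp(-x)) = 2*exp(x) - 2*exp(-x) changes sign at x = 0 inside [-1, 2], so split the integral there.
∫[-1,0] (2*exp(x) - 2*exp(-x)) dx = -2*exp(1) - 2*exp(-1) + 4; the area of that piece is -4 + 2*exp(-1) + 2*exp(1).
∫[0,2] (2*exp(x) - 2*exp(-x)) dx = -4 + 2*exp(-2) + 2*exp(2).
Total area = (-4 + 2*exp(-1) + 2*exp(1)) + (-4 + 2*exp(-2) + 2*exp(2)) = -8 + 2*exp(-2) + 2*exp(-1) + 2*exp(1) + 2*exp(2).

-8 + 2*exp(-2) + 2*exp(-1) + 2*exp(1) + 2*exp(2)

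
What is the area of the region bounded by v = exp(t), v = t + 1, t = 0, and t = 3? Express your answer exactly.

On [0, 3], (exp(t)) - (t + 1) = -t + exp(t) - 1 is ≥ 0 throughout, so the area is a single integral of |-t + exp(t) - 1|.
∫[0,3] (-t + exp(t) - 1) dt = -17/2 + exp(3).

-17/2 + exp(3)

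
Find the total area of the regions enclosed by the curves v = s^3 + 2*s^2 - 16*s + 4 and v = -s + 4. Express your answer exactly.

Set the curves equal: s^3 + 2*s^2 - 16*s + 4 = -s + 4, so s^3 + 2*s^2 - 15*s = 0, which factors as s*(s - 3)*(s + 5) = 0. The curves meet at s = -5, 0, 3.
On [-5, 0], v = s^3 + 2*s^2 - 16*s + 4 is on top; that piece has area ∫[-5,0] (s^3 + 2*s^2 - 15*s) ds = 1375/12.
On [0, 3], v = -s + 4 is on top; that piece has area ∫[0,3] (-(s^3 + 2*s^2 - 15*s)) ds = 117/4.
Total enclosed area = 1375/12 + 117/4 = 863/6.

863/6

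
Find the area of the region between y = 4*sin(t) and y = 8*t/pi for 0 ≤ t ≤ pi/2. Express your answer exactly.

On [0, pi/2], (4*sin(t)) - (8*t/pi) = -8*t/pi + 4*sin(t) is ≥ 0 throughout, so the area is a single integral of |-8*t/pi + 4*sin(t)|.
∫[0,pi/2] (-8*t/pi + 4*sin(t)) dt = 4 - pi.

4 - pi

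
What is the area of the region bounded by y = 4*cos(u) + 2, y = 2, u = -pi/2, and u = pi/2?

On [-pi/2, pi/2], (4*cos(u) + 2) - (2) = 4*cos(u) is ≥ 0 throughout, so the area is a single integral of |4*cos(u)|.
∫[-pi/2,pi/2] (4*cos(u)) du = 8.

8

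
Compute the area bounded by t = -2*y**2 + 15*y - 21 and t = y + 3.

1/3

Both boundary curves give t as a function of y, so integrate with respect to y. Setting them equal: -2*y**2 + 14*y - 24 = 0, i.e. -2*(y - 4)*(y - 3) = 0, so they meet at y = 3, 4.
For y in [3, 4], t = -2*y**2 + 15*y - 21 is on the right; area = ∫[3,4] (-2*y**2 + 14*y - 24) dy = 1/3.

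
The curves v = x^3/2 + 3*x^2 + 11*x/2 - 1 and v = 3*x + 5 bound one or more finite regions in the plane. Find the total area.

Set the curves equal: x^3/2 + 3*x^2 + 11*x/2 - 1 = 3*x + 5, so x^3/2 + 3*x^2 + 5*x/2 - 6 = 0, which factors as (x - 1)*(x + 3)*(x + 4)/2 = 0. The curves meet at x = -4, -3, 1.
On [-4, -3], v = x^3/2 + 3*x^2 + 11*x/2 - 1 is on top; that piece has area ∫[-4,-3] (x^3/2 + 3*x^2 + 5*x/2 - 6) dx = 3/8.
On [-3, 1], v = 3*x + 5 is on top; that piece has area ∫[-3,1] (-(x^3/2 + 3*x^2 + 5*x/2 - 6)) dx = 16.
Total enclosed area = 3/8 + 16 = 131/8.

131/8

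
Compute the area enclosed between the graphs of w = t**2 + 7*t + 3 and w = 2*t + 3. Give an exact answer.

125/6

Set the curves equal: t**2 + 7*t + 3 = 2*t + 3, so t**2 + 5*t = 0, which factors as t*(t + 5) = 0. The curves meet at t = -5, 0.
On [-5, 0], w = 2*t + 3 is on top; that piece has area ∫[-5,0] (-(t**2 + 5*t)) dt = 125/6.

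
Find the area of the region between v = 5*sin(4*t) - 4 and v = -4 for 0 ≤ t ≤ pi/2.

5

The difference (5*sin(4*t) - 4) - (-4) = 5*sin(4*t) changes sign at t = pi/4 inside [0, pi/2], so split the integral there.
∫[0,pi/4] (5*sin(4*t)) dt = 5/2.
∫[pi/4,pi/2] (5*sin(4*t)) dt = -5/2; the area of that piece is 5/2.
Total area = 5/2 + 5/2 = 5.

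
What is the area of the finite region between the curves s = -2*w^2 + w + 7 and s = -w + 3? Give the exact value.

9

Both boundary curves give s as a function of w, so integrate with respect to w. Setting them equal: -2*w^2 + 2*w + 4 = 0, i.e. -2*(w - 2)*(w + 1) = 0, so they meet at w = -1, 2.
For w in [-1, 2], s = -2*w^2 + w + 7 is on the right; area = ∫[-1,2] (-2*w^2 + 2*w + 4) dw = 9.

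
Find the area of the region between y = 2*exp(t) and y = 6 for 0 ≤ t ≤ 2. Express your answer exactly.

The difference (2*exp(t)) - (6) = 2*exp(t) - 6 changes sign at t = log(3) inside [0, 2], so split the integral there.
∫[0,log(3)] (2*exp(t) - 6) dt = 4 - log(729); the area of that piece is -4 + log(729).
∫[log(3),2] (2*exp(t) - 6) dt = -18 + 6*log(3) + 2*exp(2).
Total area = (-4 + log(729)) + (-18 + 6*log(3) + 2*exp(2)) = -22 + 12*log(3) + 2*exp(2).

-22 + 12*log(3) + 2*exp(2)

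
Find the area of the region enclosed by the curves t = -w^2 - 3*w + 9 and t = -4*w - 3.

Both boundary curves give t as a function of w, so integrate with respect to w. Setting them equal: -w^2 + w + 12 = 0, i.e. -(w - 4)*(w + 3) = 0, so they meet at w = -3, 4.
For w in [-3, 4], t = -w^2 - 3*w + 9 is on the right; area = ∫[-3,4] (-w^2 + w + 12) dw = 343/6.

343/6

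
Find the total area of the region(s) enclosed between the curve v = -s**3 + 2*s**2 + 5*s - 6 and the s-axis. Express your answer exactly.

The curve meets the s-axis where -s**3 + 2*s**2 + 5*s - 6 = 0, i.e. -(s - 3)*(s - 1)*(s + 2) = 0, at s = -2, 1, 3.
On [-2, 1] the curve lies below the axis; ∫[-2,1] (-s**3 + 2*s**2 + 5*s - 6) ds = -63/4, giving area 63/4.
On [1, 3] the curve lies above the axis; ∫[1,3] (-s**3 + 2*s**2 + 5*s - 6) ds = 16/3, giving area 16/3.
Total area = 63/4 + 16/3 = 253/12.

253/12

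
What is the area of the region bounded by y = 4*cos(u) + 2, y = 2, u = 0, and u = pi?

8

The difference (4*cos(u) + 2) - (2) = 4*cos(u) changes sign at u = pi/2 inside [0, pi], so split the integral there.
∫[0,pi/2] (4*cos(u)) du = 4.
∫[pi/2,pi] (4*cos(u)) du = -4; the area of that piece is 4.
Total area = 4 + 4 = 8.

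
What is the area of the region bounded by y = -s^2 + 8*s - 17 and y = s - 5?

Set the curves equal: -s^2 + 8*s - 17 = s - 5, so -s^2 + 7*s - 12 = 0, which factors as -(s - 4)*(s - 3) = 0. The curves meet at s = 3, 4.
On [3, 4], y = -s^2 + 8*s - 17 is on top; that piece has area ∫[3,4] (-s^2 + 7*s - 12) ds = 1/6.

1/6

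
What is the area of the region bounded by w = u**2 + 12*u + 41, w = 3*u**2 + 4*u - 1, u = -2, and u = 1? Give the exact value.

On [-2, 1], (u**2 + 12*u + 41) - (3*u**2 + 4*u - 1) = -2*u**2 + 8*u + 42 is ≥ 0 throughout, so the area is a single integral of |-2*u**2 + 8*u + 42|.
∫[-2,1] (-2*u**2 + 8*u + 42) du = 108.

108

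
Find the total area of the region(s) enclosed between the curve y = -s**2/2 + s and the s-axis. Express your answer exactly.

2/3

The curve meets the s-axis where -s**2/2 + s = 0, i.e. -s*(s - 2)/2 = 0, at s = 0, 2.
On [0, 2] the curve lies above the axis; ∫[0,2] (-s**2/2 + s) ds = 2/3, giving area 2/3.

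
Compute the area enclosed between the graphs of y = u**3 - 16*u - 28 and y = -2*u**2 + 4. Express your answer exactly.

568/3

Set the curves equal: u**3 - 16*u - 28 = -2*u**2 + 4, so u**3 + 2*u**2 - 16*u - 32 = 0, which factors as (u - 4)*(u + 2)*(u + 4) = 0. The curves meet at u = -4, -2, 4.
On [-4, -2], y = u**3 - 16*u - 28 is on top; that piece has area ∫[-4,-2] (u**3 + 2*u**2 - 16*u - 32) du = 28/3.
On [-2, 4], y = -2*u**2 + 4 is on top; that piece has area ∫[-2,4] (-(u**3 + 2*u**2 - 16*u - 32)) du = 180.
Total enclosed area = 28/3 + 180 = 568/3.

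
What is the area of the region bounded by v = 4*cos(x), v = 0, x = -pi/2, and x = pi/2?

8

On [-pi/2, pi/2], (4*cos(x)) - (0) = 4*cos(x) is ≥ 0 throughout, so the area is a single integral of |4*cos(x)|.
∫[-pi/2,pi/2] (4*cos(x)) dx = 8.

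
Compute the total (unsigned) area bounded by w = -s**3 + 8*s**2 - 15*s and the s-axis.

253/12

The curve meets the s-axis where -s**3 + 8*s**2 - 15*s = 0, i.e. -s*(s - 5)*(s - 3) = 0, at s = 0, 3, 5.
On [0, 3] the curve lies below the axis; ∫[0,3] (-s**3 + 8*s**2 - 15*s) ds = -63/4, giving area 63/4.
On [3, 5] the curve lies above the axis; ∫[3,5] (-s**3 + 8*s**2 - 15*s) ds = 16/3, giving area 16/3.
Total area = 63/4 + 16/3 = 253/12.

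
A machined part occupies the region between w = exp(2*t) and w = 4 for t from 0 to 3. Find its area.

-31/2 + 8*log(2) + exp(6)/2

The difference (exp(2*t)) - (4) = exp(2*t) - 4 changes sign at t = log(2) inside [0, 3], so split the integral there.
∫[0,log(2)] (exp(2*t) - 4) dt = 3/2 - log(16); the area of that piece is -3/2 + log(16).
∫[log(2),3] (exp(2*t) - 4) dt = -14 + 4*log(2) + exp(6)/2.
Total area = (-3/2 + log(16)) + (-14 + 4*log(2) + exp(6)/2) = -31/2 + 8*log(2) + exp(6)/2.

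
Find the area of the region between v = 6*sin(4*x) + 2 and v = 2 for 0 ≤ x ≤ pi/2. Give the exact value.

The difference (6*sin(4*x) + 2) - (2) = 6*sin(4*x) changes sign at x = pi/4 inside [0, pi/2], so split the integral there.
∫[0,pi/4] (6*sin(4*x)) dx = 3.
∫[pi/4,pi/2] (6*sin(4*x)) dx = -3; the area of that piece is 3.
Total area = 3 + 3 = 6.

6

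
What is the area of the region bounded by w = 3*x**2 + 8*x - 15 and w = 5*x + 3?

Set the curves equal: 3*x**2 + 8*x - 15 = 5*x + 3, so 3*x**2 + 3*x - 18 = 0, which factors as 3*(x - 2)*(x + 3) = 0. The curves meet at x = -3, 2.
On [-3, 2], w = 5*x + 3 is on top; that piece has area ∫[-3,2] (-(3*x**2 + 3*x - 18)) dx = 125/2.

125/2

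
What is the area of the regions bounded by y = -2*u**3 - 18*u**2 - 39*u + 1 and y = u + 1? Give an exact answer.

131/2

Set the curves equal: -2*u**3 - 18*u**2 - 39*u + 1 = u + 1, so -2*u**3 - 18*u**2 - 40*u = 0, which factors as -2*u*(u + 4)*(u + 5) = 0. The curves meet at u = -5, -4, 0.
On [-5, -4], y = u + 1 is on top; that piece has area ∫[-5,-4] (-(-2*u**3 - 18*u**2 - 40*u)) du = 3/2.
On [-4, 0], y = -2*u**3 - 18*u**2 - 39*u + 1 is on top; that piece has area ∫[-4,0] (-2*u**3 - 18*u**2 - 40*u) du = 64.
Total enclosed area = 3/2 + 64 = 131/2.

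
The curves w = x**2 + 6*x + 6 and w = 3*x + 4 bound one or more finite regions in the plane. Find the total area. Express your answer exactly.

1/6

Set the curves equal: x**2 + 6*x + 6 = 3*x + 4, so x**2 + 3*x + 2 = 0, which factors as (x + 1)*(x + 2) = 0. The curves meet at x = -2, -1.
On [-2, -1], w = 3*x + 4 is on top; that piece has area ∫[-2,-1] (-(x**2 + 3*x + 2)) dx = 1/6.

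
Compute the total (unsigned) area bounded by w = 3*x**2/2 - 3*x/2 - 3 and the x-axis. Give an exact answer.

27/4

The curve meets the x-axis where 3*x**2/2 - 3*x/2 - 3 = 0, i.e. 3*(x - 2)*(x + 1)/2 = 0, at x = -1, 2.
On [-1, 2] the curve lies below the axis; ∫[-1,2] (3*x**2/2 - 3*x/2 - 3) dx = -27/4, giving area 27/4.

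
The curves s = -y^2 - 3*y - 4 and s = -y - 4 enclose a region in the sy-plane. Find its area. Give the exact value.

Both boundary curves give s as a function of y, so integrate with respect to y. Setting them equal: -y^2 - 2*y = 0, i.e. -y*(y + 2) = 0, so they meet at y = -2, 0.
For y in [-2, 0], s = -y^2 - 3*y - 4 is on the right; area = ∫[-2,0] (-y^2 - 2*y) dy = 4/3.

4/3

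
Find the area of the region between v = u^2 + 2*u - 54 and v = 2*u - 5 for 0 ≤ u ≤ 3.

138

On [0, 3], (u^2 + 2*u - 54) - (2*u - 5) = u^2 - 49 is ≤ 0 throughout, so the area is a single integral of |u^2 - 49|.
∫[0,3] (u^2 - 49) du = -138; the area of that piece is 138.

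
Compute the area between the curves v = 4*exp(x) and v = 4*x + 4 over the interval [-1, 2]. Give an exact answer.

On [-1, 2], (4*exp(x)) - (4*x + 4) = -4*x + 4*exp(x) - 4 is ≥ 0 throughout, so the area is a single integral of |-4*x + 4*exp(x) - 4|.
∫[-1,2] (-4*x + 4*exp(x) - 4) dx = -18 - 4*exp(-1) + 4*exp(2).

-18 - 4*exp(-1) + 4*exp(2)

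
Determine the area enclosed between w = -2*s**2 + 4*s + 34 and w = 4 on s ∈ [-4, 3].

The difference (-2*s**2 + 4*s + 34) - (4) = -2*s**2 + 4*s + 30 changes sign at s = -3 inside [-4, 3], so split the integral there.
∫[-4,-3] (-2*s**2 + 4*s + 30) ds = -26/3; the area of that piece is 26/3.
∫[-3,3] (-2*s**2 + 4*s + 30) ds = 144.
Total area = 26/3 + 144 = 458/3.

458/3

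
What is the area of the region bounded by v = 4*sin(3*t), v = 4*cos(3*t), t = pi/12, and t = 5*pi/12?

On [pi/12, 5*pi/12], (4*sin(3*t)) - (4*cos(3*t)) = 4*sin(3*t) - 4*cos(3*t) is ≥ 0 throughout, so the area is a single integral of |4*sin(3*t) - 4*cos(3*t)|.
∫[pi/12,5*pi/12] (4*sin(3*t) - 4*cos(3*t)) dt = 8*sqrt(2)/3.

8*sqrt(2)/3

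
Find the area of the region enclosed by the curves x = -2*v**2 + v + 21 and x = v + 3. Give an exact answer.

Both boundary curves give x as a function of v, so integrate with respect to v. Setting them equal: -2*v**2 + 18 = 0, i.e. -2*(v - 3)*(v + 3) = 0, so they meet at v = -3, 3.
For v in [-3, 3], x = -2*v**2 + v + 21 is on the right; area = ∫[-3,3] (-2*v**2 + 18) dv = 72.

72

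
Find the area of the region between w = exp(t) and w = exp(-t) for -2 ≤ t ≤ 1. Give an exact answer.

The difference (exp(t)) - (exp(-t)) = exp(t) - exp(-t) changes sign at t = 0 inside [-2, 1], so split the integral there.
∫[-2,0] (exp(t) - exp(-t)) dt = -exp(2) - exp(-2) + 2; the area of that piece is -2 + exp(-2) + exp(2).
∫[0,1] (exp(t) - exp(-t)) dt = -2 + exp(-1) + exp(1).
Total area = (-2 + exp(-2) + exp(2)) + (-2 + exp(-1) + exp(1)) = -4 + exp(-2) + exp(-1) + exp(1) + exp(2).

-4 + exp(-2) + exp(-1) + exp(1) + exp(2)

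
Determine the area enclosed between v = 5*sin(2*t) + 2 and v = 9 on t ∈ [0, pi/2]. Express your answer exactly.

-5 + 7*pi/2

On [0, pi/2], (5*sin(2*t) + 2) - (9) = 5*sin(2*t) - 7 is ≤ 0 throughout, so the area is a single integral of |5*sin(2*t) - 7|.
∫[0,pi/2] (5*sin(2*t) - 7) dt = 5 - 7*pi/2; the area of that piece is -5 + 7*pi/2.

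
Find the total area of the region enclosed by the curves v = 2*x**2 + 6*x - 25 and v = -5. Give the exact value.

Set the curves equal: 2*x**2 + 6*x - 25 = -5, so 2*x**2 + 6*x - 20 = 0, which factors as 2*(x - 2)*(x + 5) = 0. The curves meet at x = -5, 2.
On [-5, 2], v = -5 is on top; that piece has area ∫[-5,2] (-(2*x**2 + 6*x - 20)) dx = 343/3.

343/3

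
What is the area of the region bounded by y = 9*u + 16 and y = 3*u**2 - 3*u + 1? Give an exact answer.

108

Set the curves equal: 9*u + 16 = 3*u**2 - 3*u + 1, so -3*u**2 + 12*u + 15 = 0, which factors as -3*(u - 5)*(u + 1) = 0. The curves meet at u = -1, 5.
On [-1, 5], y = 9*u + 16 is on top; that piece has area ∫[-1,5] (-3*u**2 + 12*u + 15) du = 108.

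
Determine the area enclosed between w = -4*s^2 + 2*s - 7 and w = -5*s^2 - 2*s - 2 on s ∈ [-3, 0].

On [-3, 0], (-4*s^2 + 2*s - 7) - (-5*s^2 - 2*s - 2) = s^2 + 4*s - 5 is ≤ 0 throughout, so the area is a single integral of |s^2 + 4*s - 5|.
∫[-3,0] (s^2 + 4*s - 5) ds = -24; the area of that piece is 24.

24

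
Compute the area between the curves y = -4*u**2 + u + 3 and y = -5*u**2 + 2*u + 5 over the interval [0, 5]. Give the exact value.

The difference (-4*u**2 + u + 3) - (-5*u**2 + 2*u + 5) = u**2 - u - 2 changes sign at u = 2 inside [0, 5], so split the integral there.
∫[0,2] (u**2 - u - 2) du = -10/3; the area of that piece is 10/3.
∫[2,5] (u**2 - u - 2) du = 45/2.
Total area = 10/3 + 45/2 = 155/6.

155/6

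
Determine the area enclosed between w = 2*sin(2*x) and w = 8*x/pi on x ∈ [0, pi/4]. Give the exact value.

On [0, pi/4], (2*sin(2*x)) - (8*x/pi) = -8*x/pi + 2*sin(2*x) is ≥ 0 throughout, so the area is a single integral of |-8*x/pi + 2*sin(2*x)|.
∫[0,pi/4] (-8*x/pi + 2*sin(2*x)) dx = 1 - pi/4.

1 - pi/4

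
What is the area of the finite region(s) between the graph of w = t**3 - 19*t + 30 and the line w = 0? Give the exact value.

The curve meets the t-axis where t**3 - 19*t + 30 = 0, i.e. (t - 3)*(t - 2)*(t + 5) = 0, at t = -5, 2, 3.
On [-5, 2] the curve lies above the axis; ∫[-5,2] (t**3 - 19*t + 30) dt = 1029/4, giving area 1029/4.
On [2, 3] the curve lies below the axis; ∫[2,3] (t**3 - 19*t + 30) dt = -5/4, giving area 5/4.
Total area = 1029/4 + 5/4 = 517/2.

517/2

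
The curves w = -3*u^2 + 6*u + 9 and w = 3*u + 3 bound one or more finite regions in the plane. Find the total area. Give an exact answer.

27/2

Set the curves equal: -3*u^2 + 6*u + 9 = 3*u + 3, so -3*u^2 + 3*u + 6 = 0, which factors as -3*(u - 2)*(u + 1) = 0. The curves meet at u = -1, 2.
On [-1, 2], w = -3*u^2 + 6*u + 9 is on top; that piece has area ∫[-1,2] (-3*u^2 + 3*u + 6) du = 27/2.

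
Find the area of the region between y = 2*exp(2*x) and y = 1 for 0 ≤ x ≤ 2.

-3 + exp(4)

On [0, 2], (2*exp(2*x)) - (1) = 2*exp(2*x) - 1 is ≥ 0 throughout, so the area is a single integral of |2*exp(2*x) - 1|.
∫[0,2] (2*exp(2*x) - 1) dx = -3 + exp(4).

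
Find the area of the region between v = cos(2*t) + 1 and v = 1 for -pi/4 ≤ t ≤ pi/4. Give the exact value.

1

On [-pi/4, pi/4], (cos(2*t) + 1) - (1) = cos(2*t) is ≥ 0 throughout, so the area is a single integral of |cos(2*t)|.
∫[-pi/4,pi/4] (cos(2*t)) dt = 1.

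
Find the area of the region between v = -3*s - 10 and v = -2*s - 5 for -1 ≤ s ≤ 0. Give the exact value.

9/2

On [-1, 0], (-3*s - 10) - (-2*s - 5) = -s - 5 is ≤ 0 throughout, so the area is a single integral of |-s - 5|.
∫[-1,0] (-s - 5) ds = -9/2; the area of that piece is 9/2.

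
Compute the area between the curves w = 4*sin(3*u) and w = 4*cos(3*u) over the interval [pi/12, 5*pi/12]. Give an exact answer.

8*sqrt(2)/3

On [pi/12, 5*pi/12], (4*sin(3*u)) - (4*cos(3*u)) = 4*sin(3*u) - 4*cos(3*u) is ≥ 0 throughout, so the area is a single integral of |4*sin(3*u) - 4*cos(3*u)|.
∫[pi/12,5*pi/12] (4*sin(3*u) - 4*cos(3*u)) du = 8*sqrt(2)/3.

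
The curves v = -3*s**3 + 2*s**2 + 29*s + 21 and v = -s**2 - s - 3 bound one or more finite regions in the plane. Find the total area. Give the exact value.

443/2

Set the curves equal: -3*s**3 + 2*s**2 + 29*s + 21 = -s**2 - s - 3, so -3*s**3 + 3*s**2 + 30*s + 24 = 0, which factors as -3*(s - 4)*(s + 1)*(s + 2) = 0. The curves meet at s = -2, -1, 4.
On [-2, -1], v = -s**2 - s - 3 is on top; that piece has area ∫[-2,-1] (-(-3*s**3 + 3*s**2 + 30*s + 24)) ds = 11/4.
On [-1, 4], v = -3*s**3 + 2*s**2 + 29*s + 21 is on top; that piece has area ∫[-1,4] (-3*s**3 + 3*s**2 + 30*s + 24) ds = 875/4.
Total enclosed area = 11/4 + 875/4 = 443/2.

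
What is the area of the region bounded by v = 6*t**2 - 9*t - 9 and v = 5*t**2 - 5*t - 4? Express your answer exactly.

36

Set the curves equal: 6*t**2 - 9*t - 9 = 5*t**2 - 5*t - 4, so t**2 - 4*t - 5 = 0, which factors as (t - 5)*(t + 1) = 0. The curves meet at t = -1, 5.
On [-1, 5], v = 5*t**2 - 5*t - 4 is on top; that piece has area ∫[-1,5] (-(t**2 - 4*t - 5)) dt = 36.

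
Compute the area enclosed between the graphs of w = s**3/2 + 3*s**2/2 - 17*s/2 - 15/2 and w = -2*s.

64

Set the curves equal: s**3/2 + 3*s**2/2 - 17*s/2 - 15/2 = -2*s, so s**3/2 + 3*s**2/2 - 13*s/2 - 15/2 = 0, which factors as (s - 3)*(s + 1)*(s + 5)/2 = 0. The curves meet at s = -5, -1, 3.
On [-5, -1], w = s**3/2 + 3*s**2/2 - 17*s/2 - 15/2 is on top; that piece has area ∫[-5,-1] (s**3/2 + 3*s**2/2 - 13*s/2 - 15/2) ds = 32.
On [-1, 3], w = -2*s is on top; that piece has area ∫[-1,3] (-(s**3/2 + 3*s**2/2 - 13*s/2 - 15/2)) ds = 32.
Total enclosed area = 32 + 32 = 64.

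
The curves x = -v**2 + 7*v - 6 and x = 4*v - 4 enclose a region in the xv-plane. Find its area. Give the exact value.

1/6

Both boundary curves give x as a function of v, so integrate with respect to v. Setting them equal: -v**2 + 3*v - 2 = 0, i.e. -(v - 2)*(v - 1) = 0, so they meet at v = 1, 2.
For v in [1, 2], x = -v**2 + 7*v - 6 is on the right; area = ∫[1,2] (-v**2 + 3*v - 2) dv = 1/6.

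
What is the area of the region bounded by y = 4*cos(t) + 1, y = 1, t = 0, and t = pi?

8

The difference (4*cos(t) + 1) - (1) = 4*cos(t) changes sign at t = pi/2 inside [0, pi], so split the integral there.
∫[0,pi/2] (4*cos(t)) dt = 4.
∫[pi/2,pi] (4*cos(t)) dt = -4; the area of that piece is 4.
Total area = 4 + 4 = 8.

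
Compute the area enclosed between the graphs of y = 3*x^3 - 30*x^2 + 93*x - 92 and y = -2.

37/4

Set the curves equal: 3*x^3 - 30*x^2 + 93*x - 92 = -2, so 3*x^3 - 30*x^2 + 93*x - 90 = 0, which factors as 3*(x - 5)*(x - 3)*(x - 2) = 0. The curves meet at x = 2, 3, 5.
On [2, 3], y = 3*x^3 - 30*x^2 + 93*x - 92 is on top; that piece has area ∫[2,3] (3*x^3 - 30*x^2 + 93*x - 90) dx = 5/4.
On [3, 5], y = -2 is on top; that piece has area ∫[3,5] (-(3*x^3 - 30*x^2 + 93*x - 90)) dx = 8.
Total enclosed area = 5/4 + 8 = 37/4.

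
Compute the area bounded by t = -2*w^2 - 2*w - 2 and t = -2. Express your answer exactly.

1/3

Both boundary curves give t as a function of w, so integrate with respect to w. Setting them equal: -2*w^2 - 2*w = 0, i.e. -2*w*(w + 1) = 0, so they meet at w = -1, 0.
For w in [-1, 0], t = -2*w^2 - 2*w - 2 is on the right; area = ∫[-1,0] (-2*w^2 - 2*w) dw = 1/3.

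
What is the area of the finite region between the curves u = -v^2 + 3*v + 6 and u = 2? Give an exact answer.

125/6

Both boundary curves give u as a function of v, so integrate with respect to v. Setting them equal: -v^2 + 3*v + 4 = 0, i.e. -(v - 4)*(v + 1) = 0, so they meet at v = -1, 4.
For v in [-1, 4], u = -v^2 + 3*v + 6 is on the right; area = ∫[-1,4] (-v^2 + 3*v + 4) dv = 125/6.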